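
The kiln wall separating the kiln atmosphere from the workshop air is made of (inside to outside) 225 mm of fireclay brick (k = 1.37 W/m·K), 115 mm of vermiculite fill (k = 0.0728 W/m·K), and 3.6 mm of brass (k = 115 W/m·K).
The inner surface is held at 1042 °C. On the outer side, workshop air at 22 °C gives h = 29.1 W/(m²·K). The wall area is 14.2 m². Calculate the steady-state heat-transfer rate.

Using the resistance-network approach (series):
R_fireclay brick = L/(kA) = 0.225/(1.37×14.2) = 0.01157 K/W
R_vermiculite fill = L/(kA) = 0.115/(0.0728×14.2) = 0.1112 K/W
R_brass = L/(kA) = 0.0036/(115×14.2) = 2.205×10^-6 K/W
R_outer film = 1/(h_o·A) = 1/(29.1×14.2) = 0.00242 K/W
R_total = 0.1252 K/W
Q = ΔT / R_total = 1020 / 0.1252

Q ≈ 8140 W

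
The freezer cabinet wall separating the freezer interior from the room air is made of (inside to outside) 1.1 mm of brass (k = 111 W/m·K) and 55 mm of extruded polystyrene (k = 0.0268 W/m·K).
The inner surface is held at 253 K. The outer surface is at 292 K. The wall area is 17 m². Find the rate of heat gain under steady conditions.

Series thermal resistances:
R_brass = L/(kA) = 0.0011/(111×17) = 5.829×10^-7 K/W
R_extruded polystyrene = L/(kA) = 0.055/(0.0268×17) = 0.1207 K/W
R_total = 0.1207 K/W
Q = ΔT / R_total = 39 / 0.1207

Q ≈ 323 W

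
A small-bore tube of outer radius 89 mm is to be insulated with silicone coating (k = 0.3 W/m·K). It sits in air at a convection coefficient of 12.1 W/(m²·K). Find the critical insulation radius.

For a cylinder r_cr = k/h = 0.3/12.1
r_cr = 24.8 mm; since the bare radius (89 mm) is above r_cr, any added insulation will reduce heat loss.

r_cr ≈ 24.8 mm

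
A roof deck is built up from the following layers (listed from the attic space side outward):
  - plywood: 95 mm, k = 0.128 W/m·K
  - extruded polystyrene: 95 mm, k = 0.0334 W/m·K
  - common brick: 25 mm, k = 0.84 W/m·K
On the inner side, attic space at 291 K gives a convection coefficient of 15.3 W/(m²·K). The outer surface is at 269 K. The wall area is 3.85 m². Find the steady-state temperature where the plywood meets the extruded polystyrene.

T ≈ 286 K

Thermal resistances in series:
R_inner film = 1/(h_i·A) = 1/(15.3×3.85) = 0.01698 K/W
R_plywood = L/(kA) = 0.095/(0.128×3.85) = 0.1928 K/W
R_extruded polystyrene = L/(kA) = 0.095/(0.0334×3.85) = 0.7388 K/W
R_common brick = L/(kA) = 0.025/(0.84×3.85) = 0.00773 K/W
R_total = 0.9563 K/W;  Q = ΔT/R_total = 22/0.9563 = 23.01 W
T_interface = T_inner − Q·ΣR(inner→interface) = 291 − 23×0.2098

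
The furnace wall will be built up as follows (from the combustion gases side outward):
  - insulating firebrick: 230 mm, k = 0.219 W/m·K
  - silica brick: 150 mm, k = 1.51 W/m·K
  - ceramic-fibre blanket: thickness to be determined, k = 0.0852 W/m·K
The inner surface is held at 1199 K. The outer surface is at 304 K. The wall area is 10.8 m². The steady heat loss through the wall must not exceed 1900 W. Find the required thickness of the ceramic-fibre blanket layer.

L ≈ 336 mm

Model the wall as resistances in series:
R_insulating firebrick = L/(kA) = 0.23/(0.219×10.8) = 0.09724 K/W
R_silica brick = L/(kA) = 0.15/(1.51×10.8) = 0.009198 K/W
Sum of the known resistances R_other = 0.1064 K/W
Required total resistance R_tot = ΔT/Q_allow = 895/1900 = 0.4711 K/W
R_ceramic-fibre blanket = R_tot − R_other = 0.3646 K/W
L = R·k·A = 0.3646×0.0852×10.8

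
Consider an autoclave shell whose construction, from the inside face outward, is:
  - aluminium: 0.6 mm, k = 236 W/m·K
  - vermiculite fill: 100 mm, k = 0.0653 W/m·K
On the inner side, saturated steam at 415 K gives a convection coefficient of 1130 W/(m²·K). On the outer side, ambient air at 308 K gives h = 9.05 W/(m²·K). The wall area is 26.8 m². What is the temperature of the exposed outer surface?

T ≈ 315 K

Series thermal resistances:
R_inner film = 1/(h_i·A) = 1/(1130×26.8) = 3.302×10^-5 K/W
R_aluminium = L/(kA) = 0.0006/(236×26.8) = 9.486×10^-8 K/W
R_vermiculite fill = L/(kA) = 0.1/(0.0653×26.8) = 0.05714 K/W
R_outer film = 1/(h_o·A) = 1/(9.05×26.8) = 0.004123 K/W
R_total = 0.0613 K/W;  Q = ΔT/R_total = 107/0.0613 = 1746 W
T_interface = T_inner − Q·ΣR(inner→interface) = 415 − 1750×0.05717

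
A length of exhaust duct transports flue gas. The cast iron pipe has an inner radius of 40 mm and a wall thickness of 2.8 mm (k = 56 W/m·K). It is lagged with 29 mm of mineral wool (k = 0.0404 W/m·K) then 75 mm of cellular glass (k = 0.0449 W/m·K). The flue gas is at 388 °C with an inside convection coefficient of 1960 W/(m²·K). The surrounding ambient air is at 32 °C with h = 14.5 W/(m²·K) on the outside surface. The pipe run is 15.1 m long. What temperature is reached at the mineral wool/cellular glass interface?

T ≈ 232 °C

Per-layer cylindrical resistances, series-summed:
R_inner film = 1/(h_i·2πr₁L) = 1/(1960×2π×0.04×15.1) = 1.344×10^-4 K/W
R_cast iron pipe wall = ln(42.8/40)/(2π×56×15.1) = 1.273×10^-5 K/W
R_mineral wool = ln(71.8/42.8)/(2π×0.0404×15.1) = 0.135 K/W
R_cellular glass = ln(146.8/71.8)/(2π×0.0449×15.1) = 0.1679 K/W
R_outer film = 1/(h_o·2πr_oL) = 1/(14.5×2π×0.1468×15.1) = 0.004952 K/W
R_total = 0.308 K/W
Q = ΔT/R_total = 356/0.308
Q = 1160 W
T_interface = T_inner − Q·ΣR(inner→interface) = 388 − 1160×0.1351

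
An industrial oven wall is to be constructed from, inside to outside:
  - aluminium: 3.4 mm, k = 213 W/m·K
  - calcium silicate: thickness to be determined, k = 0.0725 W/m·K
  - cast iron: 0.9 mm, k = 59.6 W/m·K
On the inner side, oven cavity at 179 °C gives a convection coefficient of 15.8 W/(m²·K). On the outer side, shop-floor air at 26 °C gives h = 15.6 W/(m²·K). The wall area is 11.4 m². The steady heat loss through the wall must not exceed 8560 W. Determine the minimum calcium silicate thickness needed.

L ≈ 5.53 mm

Thermal resistances in series:
R_inner film = 1/(h_i·A) = 1/(15.8×11.4) = 0.005552 K/W
R_aluminium = L/(kA) = 0.0034/(213×11.4) = 1.4×10^-6 K/W
R_cast iron = L/(kA) = 0.0009/(59.6×11.4) = 1.325×10^-6 K/W
R_outer film = 1/(h_o·A) = 1/(15.6×11.4) = 0.005623 K/W
Sum of the known resistances R_other = 0.01118 K/W
Required total resistance R_tot = ΔT/Q_allow = 153/8560 = 0.01787 K/W
R_calcium silicate = R_tot − R_other = 0.006696 K/W
L = R·k·A = 0.006696×0.0725×11.4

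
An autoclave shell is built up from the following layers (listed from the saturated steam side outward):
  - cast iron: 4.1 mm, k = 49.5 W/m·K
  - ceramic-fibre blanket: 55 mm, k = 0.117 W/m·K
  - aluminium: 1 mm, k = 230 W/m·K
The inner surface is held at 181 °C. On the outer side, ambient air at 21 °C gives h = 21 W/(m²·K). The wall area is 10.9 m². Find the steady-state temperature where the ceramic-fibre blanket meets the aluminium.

T ≈ 35.7 °C

Using the resistance-network approach (series):
R_cast iron = L/(kA) = 0.0041/(49.5×10.9) = 7.599×10^-6 K/W
R_ceramic-fibre blanket = L/(kA) = 0.055/(0.117×10.9) = 0.04313 K/W
R_aluminium = L/(kA) = 0.001/(230×10.9) = 3.989×10^-7 K/W
R_outer film = 1/(h_o·A) = 1/(21×10.9) = 0.004369 K/W
R_total = 0.0475 K/W;  Q = ΔT/R_total = 160/0.0475 = 3368 W
T_interface = T_inner − Q·ΣR(inner→interface) = 181 − 3370×0.04313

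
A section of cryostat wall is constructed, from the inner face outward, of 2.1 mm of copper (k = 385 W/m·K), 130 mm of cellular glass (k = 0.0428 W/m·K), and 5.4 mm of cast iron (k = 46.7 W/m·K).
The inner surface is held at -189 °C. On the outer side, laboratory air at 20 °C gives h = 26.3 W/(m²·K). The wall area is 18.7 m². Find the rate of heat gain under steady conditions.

Q ≈ 1270 W

Series thermal resistances:
R_copper = L/(kA) = 0.0021/(385×18.7) = 2.917×10^-7 K/W
R_cellular glass = L/(kA) = 0.13/(0.0428×18.7) = 0.1624 K/W
R_cast iron = L/(kA) = 0.0054/(46.7×18.7) = 6.184×10^-6 K/W
R_outer film = 1/(h_o·A) = 1/(26.3×18.7) = 0.002033 K/W
R_total = 0.1645 K/W
Q = ΔT / R_total = 209 / 0.1645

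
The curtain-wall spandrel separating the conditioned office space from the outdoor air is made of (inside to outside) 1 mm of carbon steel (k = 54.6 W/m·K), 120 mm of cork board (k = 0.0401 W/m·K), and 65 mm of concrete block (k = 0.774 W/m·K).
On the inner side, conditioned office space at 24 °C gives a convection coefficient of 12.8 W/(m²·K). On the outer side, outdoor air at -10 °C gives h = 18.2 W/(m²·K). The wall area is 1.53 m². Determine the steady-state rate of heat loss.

Series thermal resistances:
R_inner film = 1/(h_i·A) = 1/(12.8×1.53) = 0.05106 K/W
R_carbon steel = L/(kA) = 0.001/(54.6×1.53) = 1.197×10^-5 K/W
R_cork board = L/(kA) = 0.12/(0.0401×1.53) = 1.956 K/W
R_concrete block = L/(kA) = 0.065/(0.774×1.53) = 0.05489 K/W
R_outer film = 1/(h_o·A) = 1/(18.2×1.53) = 0.03591 K/W
R_total = 2.098 K/W
Q = ΔT / R_total = 34 / 2.098

Q ≈ 16.2 W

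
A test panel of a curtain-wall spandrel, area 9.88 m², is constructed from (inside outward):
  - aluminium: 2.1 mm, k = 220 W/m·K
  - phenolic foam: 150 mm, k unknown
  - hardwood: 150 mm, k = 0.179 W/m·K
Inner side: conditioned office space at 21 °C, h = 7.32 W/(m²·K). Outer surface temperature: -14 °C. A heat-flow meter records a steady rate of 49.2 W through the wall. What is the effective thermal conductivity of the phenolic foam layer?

Series thermal resistances:
R_inner film = 1/(h_i·A) = 1/(7.32×9.88) = 0.01383 K/W
R_aluminium = L/(kA) = 0.0021/(220×9.88) = 9.661×10^-7 K/W
R_hardwood = L/(kA) = 0.15/(0.179×9.88) = 0.08482 K/W
Sum of known resistances R_other = 0.09864 K/W
Total R = ΔT/Q = 35/49.2 = 0.7114 K/W
R_phenolic foam = R_total − R_other = 0.6127 K/W
k = L/(R·A) = 0.15/(0.6127×9.88)

k ≈ 0.0248 W/(m·K)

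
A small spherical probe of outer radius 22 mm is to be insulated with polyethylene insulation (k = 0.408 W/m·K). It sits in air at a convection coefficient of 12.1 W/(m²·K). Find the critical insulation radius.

r_cr ≈ 67.4 mm

For a sphere r_cr = 2k/h = 2×0.408/12.1
r_cr = 67.4 mm; since the bare radius (22 mm) is below r_cr, adding a thin layer of insulation will *increase* heat loss.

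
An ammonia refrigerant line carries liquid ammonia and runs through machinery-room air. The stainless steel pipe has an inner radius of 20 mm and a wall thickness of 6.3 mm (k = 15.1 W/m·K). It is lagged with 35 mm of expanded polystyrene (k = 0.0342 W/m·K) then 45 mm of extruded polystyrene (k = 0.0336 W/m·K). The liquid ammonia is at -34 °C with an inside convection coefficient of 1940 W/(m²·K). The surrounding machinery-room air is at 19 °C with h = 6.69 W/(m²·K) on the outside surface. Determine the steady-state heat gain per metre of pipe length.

q′ ≈ 7.82 W/m

Radial resistances (cylindrical: R_cond = ln(r_o/r_i)/(2πkL), R_conv = 1/(h·2πrL)):
R_inner film = 1/(h_i·2πr₁L) = 1/(1940×2π×0.02×1) = 0.004102 K/W
R_stainless steel pipe wall = ln(26.3/20)/(2π×15.1×1) = 0.002886 K/W
R_expanded polystyrene = ln(61.3/26.3)/(2π×0.0342×1) = 3.938 K/W
R_extruded polystyrene = ln(106.3/61.3)/(2π×0.0336×1) = 2.608 K/W
R_outer film = 1/(h_o·2πr_oL) = 1/(6.69×2π×0.1063×1) = 0.2238 K/W
R_total = 6.776 K/W
Q = ΔT/R_total = 53/6.776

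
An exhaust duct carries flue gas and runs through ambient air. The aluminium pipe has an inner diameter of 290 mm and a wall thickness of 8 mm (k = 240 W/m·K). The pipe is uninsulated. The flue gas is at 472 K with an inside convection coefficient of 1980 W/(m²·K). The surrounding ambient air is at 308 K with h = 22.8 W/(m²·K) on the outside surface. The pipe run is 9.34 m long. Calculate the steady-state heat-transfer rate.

Treating each annulus and film as a series resistance:
R_inner film = 1/(h_i·2πr₁L) = 1/(1980×2π×0.145×9.34) = 5.935×10^-5 K/W
R_aluminium pipe wall = ln(153/145)/(2π×240×9.34) = 3.813×10^-6 K/W
R_outer film = 1/(h_o·2πr_oL) = 1/(22.8×2π×0.153×9.34) = 0.004885 K/W
R_total = 0.004948 K/W
Q = ΔT/R_total = 164/0.004948

Q ≈ 33100 W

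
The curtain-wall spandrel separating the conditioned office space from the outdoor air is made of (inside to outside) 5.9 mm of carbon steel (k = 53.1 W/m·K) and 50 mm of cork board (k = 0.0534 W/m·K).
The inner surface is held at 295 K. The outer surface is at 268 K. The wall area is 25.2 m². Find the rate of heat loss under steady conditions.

Q ≈ 727 W

Using the resistance-network approach (series):
R_carbon steel = L/(kA) = 0.0059/(53.1×25.2) = 4.409×10^-6 K/W
R_cork board = L/(kA) = 0.05/(0.0534×25.2) = 0.03716 K/W
R_total = 0.03716 K/W
Q = ΔT / R_total = 27 / 0.03716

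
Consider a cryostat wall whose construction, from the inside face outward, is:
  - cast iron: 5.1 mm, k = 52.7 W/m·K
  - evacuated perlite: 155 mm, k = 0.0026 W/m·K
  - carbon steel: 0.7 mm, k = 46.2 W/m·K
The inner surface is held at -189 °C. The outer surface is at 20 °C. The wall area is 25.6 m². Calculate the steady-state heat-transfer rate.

Q ≈ 89.7 W

Thermal resistances in series:
R_cast iron = L/(kA) = 0.0051/(52.7×25.6) = 3.78×10^-6 K/W
R_evacuated perlite = L/(kA) = 0.155/(0.0026×25.6) = 2.329 K/W
R_carbon steel = L/(kA) = 0.0007/(46.2×25.6) = 5.919×10^-7 K/W
R_total = 2.329 K/W
Q = ΔT / R_total = 209 / 2.329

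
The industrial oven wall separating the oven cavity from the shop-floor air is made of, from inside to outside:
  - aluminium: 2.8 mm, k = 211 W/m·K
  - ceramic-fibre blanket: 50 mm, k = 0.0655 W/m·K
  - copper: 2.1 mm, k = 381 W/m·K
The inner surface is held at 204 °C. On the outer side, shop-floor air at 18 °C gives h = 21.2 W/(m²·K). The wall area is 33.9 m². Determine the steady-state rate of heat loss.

Series thermal resistances:
R_aluminium = L/(kA) = 0.0028/(211×33.9) = 3.914×10^-7 K/W
R_ceramic-fibre blanket = L/(kA) = 0.05/(0.0655×33.9) = 0.02252 K/W
R_copper = L/(kA) = 0.0021/(381×33.9) = 1.626×10^-7 K/W
R_outer film = 1/(h_o·A) = 1/(21.2×33.9) = 0.001391 K/W
R_total = 0.02391 K/W
Q = ΔT / R_total = 186 / 0.02391

Q ≈ 7780 W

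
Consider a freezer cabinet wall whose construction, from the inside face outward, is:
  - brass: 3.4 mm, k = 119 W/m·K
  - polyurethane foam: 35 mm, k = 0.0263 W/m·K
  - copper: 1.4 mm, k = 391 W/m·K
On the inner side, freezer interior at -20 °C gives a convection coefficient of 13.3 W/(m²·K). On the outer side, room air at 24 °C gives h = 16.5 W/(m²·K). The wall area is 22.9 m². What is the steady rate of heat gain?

Series thermal resistances:
R_inner film = 1/(h_i·A) = 1/(13.3×22.9) = 0.003283 K/W
R_brass = L/(kA) = 0.0034/(119×22.9) = 1.248×10^-6 K/W
R_polyurethane foam = L/(kA) = 0.035/(0.0263×22.9) = 0.05811 K/W
R_copper = L/(kA) = 0.0014/(391×22.9) = 1.564×10^-7 K/W
R_outer film = 1/(h_o·A) = 1/(16.5×22.9) = 0.002647 K/W
R_total = 0.06404 K/W
Q = ΔT / R_total = 44 / 0.06404

Q ≈ 687 W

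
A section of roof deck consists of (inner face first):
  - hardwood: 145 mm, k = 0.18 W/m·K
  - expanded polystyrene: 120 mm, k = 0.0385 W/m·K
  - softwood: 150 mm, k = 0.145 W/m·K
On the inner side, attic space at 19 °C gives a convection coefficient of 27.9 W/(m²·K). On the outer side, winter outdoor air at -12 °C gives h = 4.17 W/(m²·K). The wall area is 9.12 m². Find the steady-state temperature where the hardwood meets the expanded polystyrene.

T ≈ 14 °C

Treating each layer as a thermal resistance in series:
R_inner film = 1/(h_i·A) = 1/(27.9×9.12) = 0.00393 K/W
R_hardwood = L/(kA) = 0.145/(0.18×9.12) = 0.08833 K/W
R_expanded polystyrene = L/(kA) = 0.12/(0.0385×9.12) = 0.3418 K/W
R_softwood = L/(kA) = 0.15/(0.145×9.12) = 0.1134 K/W
R_outer film = 1/(h_o·A) = 1/(4.17×9.12) = 0.02629 K/W
R_total = 0.5737 K/W;  Q = ΔT/R_total = 31/0.5737 = 54.03 W
T_interface = T_inner − Q·ΣR(inner→interface) = 19 − 54×0.09226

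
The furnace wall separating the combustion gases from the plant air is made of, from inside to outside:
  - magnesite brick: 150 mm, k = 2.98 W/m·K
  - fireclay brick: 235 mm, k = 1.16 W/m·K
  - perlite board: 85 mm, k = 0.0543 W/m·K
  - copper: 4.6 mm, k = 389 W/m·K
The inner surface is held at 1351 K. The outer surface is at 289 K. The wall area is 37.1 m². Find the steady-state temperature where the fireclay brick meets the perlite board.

Series thermal resistances:
R_magnesite brick = L/(kA) = 0.15/(2.98×37.1) = 0.001357 K/W
R_fireclay brick = L/(kA) = 0.235/(1.16×37.1) = 0.005461 K/W
R_perlite board = L/(kA) = 0.085/(0.0543×37.1) = 0.04219 K/W
R_copper = L/(kA) = 0.0046/(389×37.1) = 3.187×10^-7 K/W
R_total = 0.04901 K/W;  Q = ΔT/R_total = 1062/0.04901 = 21670 W
T_interface = T_inner − Q·ΣR(inner→interface) = 1351 − 21700×0.006817

T ≈ 1200 K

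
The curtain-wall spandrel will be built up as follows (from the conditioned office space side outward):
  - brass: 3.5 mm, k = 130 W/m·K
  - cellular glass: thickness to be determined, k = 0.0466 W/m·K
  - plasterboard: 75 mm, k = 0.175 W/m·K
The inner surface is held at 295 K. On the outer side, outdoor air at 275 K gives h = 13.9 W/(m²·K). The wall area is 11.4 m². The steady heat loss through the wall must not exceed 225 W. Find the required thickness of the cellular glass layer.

L ≈ 23.9 mm

Model the wall as resistances in series:
R_brass = L/(kA) = 0.0035/(130×11.4) = 2.362×10^-6 K/W
R_plasterboard = L/(kA) = 0.075/(0.175×11.4) = 0.03759 K/W
R_outer film = 1/(h_o·A) = 1/(13.9×11.4) = 0.006311 K/W
Sum of the known resistances R_other = 0.04391 K/W
Required total resistance R_tot = ΔT/Q_allow = 20/225 = 0.08889 K/W
R_cellular glass = R_tot − R_other = 0.04498 K/W
L = R·k·A = 0.04498×0.0466×11.4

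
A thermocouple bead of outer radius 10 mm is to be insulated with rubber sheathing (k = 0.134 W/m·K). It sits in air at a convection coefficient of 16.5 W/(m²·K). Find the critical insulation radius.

r_cr ≈ 16.2 mm

For a sphere r_cr = 2k/h = 2×0.134/16.5
r_cr = 16.2 mm; since the bare radius (10 mm) is below r_cr, adding a thin layer of insulation will *increase* heat loss.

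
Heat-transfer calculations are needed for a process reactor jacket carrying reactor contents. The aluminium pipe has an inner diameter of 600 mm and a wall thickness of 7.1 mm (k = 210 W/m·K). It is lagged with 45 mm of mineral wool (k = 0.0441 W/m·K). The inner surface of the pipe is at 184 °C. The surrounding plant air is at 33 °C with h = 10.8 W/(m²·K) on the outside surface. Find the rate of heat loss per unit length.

q′ ≈ 282 W/m

Radial resistances (cylindrical: R_cond = ln(r_o/r_i)/(2πkL), R_conv = 1/(h·2πrL)):
R_aluminium pipe wall = ln(307.1/300)/(2π×210×1) = 1.773×10^-5 K/W
R_mineral wool = ln(352.1/307.1)/(2π×0.0441×1) = 0.4935 K/W
R_outer film = 1/(h_o·2πr_oL) = 1/(10.8×2π×0.3521×1) = 0.04185 K/W
R_total = 0.5354 K/W
Q = ΔT/R_total = 151/0.5354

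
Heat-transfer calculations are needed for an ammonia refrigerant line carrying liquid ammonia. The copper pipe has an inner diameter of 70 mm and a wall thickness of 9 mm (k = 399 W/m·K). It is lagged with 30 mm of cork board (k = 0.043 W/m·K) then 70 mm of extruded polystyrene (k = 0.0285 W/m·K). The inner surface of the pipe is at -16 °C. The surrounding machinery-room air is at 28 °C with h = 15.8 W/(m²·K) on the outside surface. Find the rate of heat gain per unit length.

q′ ≈ 7.7 W/m

Treating each annulus and film as a series resistance:
R_copper pipe wall = ln(44/35)/(2π×399×1) = 9.128×10^-5 K/W
R_cork board = ln(74/44)/(2π×0.043×1) = 1.924 K/W
R_extruded polystyrene = ln(144/74)/(2π×0.0285×1) = 3.718 K/W
R_outer film = 1/(h_o·2πr_oL) = 1/(15.8×2π×0.144×1) = 0.06995 K/W
R_total = 5.712 K/W
Q = ΔT/R_total = 44/5.712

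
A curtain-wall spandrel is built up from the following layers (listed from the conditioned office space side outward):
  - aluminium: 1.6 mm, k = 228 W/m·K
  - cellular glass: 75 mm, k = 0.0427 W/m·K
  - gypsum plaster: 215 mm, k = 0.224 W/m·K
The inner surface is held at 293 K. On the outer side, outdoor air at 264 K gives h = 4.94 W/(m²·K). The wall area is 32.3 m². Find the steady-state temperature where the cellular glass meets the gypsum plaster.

Using the resistance-network approach (series):
R_aluminium = L/(kA) = 0.0016/(228×32.3) = 2.173×10^-7 K/W
R_cellular glass = L/(kA) = 0.075/(0.0427×32.3) = 0.05438 K/W
R_gypsum plaster = L/(kA) = 0.215/(0.224×32.3) = 0.02972 K/W
R_outer film = 1/(h_o·A) = 1/(4.94×32.3) = 0.006267 K/W
R_total = 0.09036 K/W;  Q = ΔT/R_total = 29/0.09036 = 320.9 W
T_interface = T_inner − Q·ΣR(inner→interface) = 293 − 321×0.05438

T ≈ 276 K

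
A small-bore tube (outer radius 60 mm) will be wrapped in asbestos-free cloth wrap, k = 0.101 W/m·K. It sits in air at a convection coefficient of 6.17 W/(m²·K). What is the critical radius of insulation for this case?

r_cr ≈ 16.4 mm

For a cylinder r_cr = k/h = 0.101/6.17
r_cr = 16.4 mm; since the bare radius (60 mm) is above r_cr, any added insulation will reduce heat loss.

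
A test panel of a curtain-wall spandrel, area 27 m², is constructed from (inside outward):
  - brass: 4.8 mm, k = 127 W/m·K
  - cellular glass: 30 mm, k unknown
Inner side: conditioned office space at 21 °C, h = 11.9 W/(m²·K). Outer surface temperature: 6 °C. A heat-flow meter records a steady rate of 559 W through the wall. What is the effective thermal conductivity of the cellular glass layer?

k ≈ 0.0468 W/(m·K)

Series thermal resistances:
R_inner film = 1/(h_i·A) = 1/(11.9×27) = 0.003112 K/W
R_brass = L/(kA) = 0.0048/(127×27) = 1.4×10^-6 K/W
Sum of known resistances R_other = 0.003114 K/W
Total R = ΔT/Q = 15/559 = 0.02683 K/W
R_cellular glass = R_total − R_other = 0.02372 K/W
k = L/(R·A) = 0.03/(0.02372×27)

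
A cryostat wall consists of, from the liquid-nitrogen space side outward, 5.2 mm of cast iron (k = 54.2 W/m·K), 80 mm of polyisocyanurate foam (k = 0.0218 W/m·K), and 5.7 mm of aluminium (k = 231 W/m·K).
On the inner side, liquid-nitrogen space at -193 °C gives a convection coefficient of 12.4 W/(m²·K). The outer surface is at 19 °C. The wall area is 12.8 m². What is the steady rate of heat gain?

Q ≈ 724 W

Series thermal resistances:
R_inner film = 1/(h_i·A) = 1/(12.4×12.8) = 0.0063 K/W
R_cast iron = L/(kA) = 0.0052/(54.2×12.8) = 7.495×10^-6 K/W
R_polyisocyanurate foam = L/(kA) = 0.08/(0.0218×12.8) = 0.2867 K/W
R_aluminium = L/(kA) = 0.0057/(231×12.8) = 1.928×10^-6 K/W
R_total = 0.293 K/W
Q = ΔT / R_total = 212 / 0.293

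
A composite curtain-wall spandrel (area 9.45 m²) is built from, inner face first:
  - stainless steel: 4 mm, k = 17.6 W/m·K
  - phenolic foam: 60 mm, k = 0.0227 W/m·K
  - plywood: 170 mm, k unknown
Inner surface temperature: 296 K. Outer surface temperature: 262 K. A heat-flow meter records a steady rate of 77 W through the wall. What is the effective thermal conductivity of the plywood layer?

k ≈ 0.111 W/(m·K)

Series thermal resistances:
R_stainless steel = L/(kA) = 0.004/(17.6×9.45) = 2.405×10^-5 K/W
R_phenolic foam = L/(kA) = 0.06/(0.0227×9.45) = 0.2797 K/W
Sum of known resistances R_other = 0.2797 K/W
Total R = ΔT/Q = 34/77 = 0.4416 K/W
R_plywood = R_total − R_other = 0.1618 K/W
k = L/(R·A) = 0.17/(0.1618×9.45)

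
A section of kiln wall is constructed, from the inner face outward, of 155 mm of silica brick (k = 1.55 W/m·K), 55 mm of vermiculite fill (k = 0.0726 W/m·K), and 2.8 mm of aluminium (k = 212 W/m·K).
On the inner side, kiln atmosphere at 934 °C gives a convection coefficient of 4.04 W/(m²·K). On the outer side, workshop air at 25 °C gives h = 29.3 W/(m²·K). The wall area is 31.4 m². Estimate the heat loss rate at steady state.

Using the resistance-network approach (series):
R_inner film = 1/(h_i·A) = 1/(4.04×31.4) = 0.007883 K/W
R_silica brick = L/(kA) = 0.155/(1.55×31.4) = 0.003185 K/W
R_vermiculite fill = L/(kA) = 0.055/(0.0726×31.4) = 0.02413 K/W
R_aluminium = L/(kA) = 0.0028/(212×31.4) = 4.206×10^-7 K/W
R_outer film = 1/(h_o·A) = 1/(29.3×31.4) = 0.001087 K/W
R_total = 0.03628 K/W
Q = ΔT / R_total = 909 / 0.03628

Q ≈ 25100 W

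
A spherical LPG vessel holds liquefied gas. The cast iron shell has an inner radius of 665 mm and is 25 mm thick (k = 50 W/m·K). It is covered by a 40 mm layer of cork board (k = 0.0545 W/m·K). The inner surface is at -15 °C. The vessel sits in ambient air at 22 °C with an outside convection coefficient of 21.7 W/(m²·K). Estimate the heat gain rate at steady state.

Spherical conduction: R = (1/r_in − 1/r_out)/(4πk) per layer; series-sum.
R_cast iron shell = (1/0.665 − 1/0.69)/(4π×50) = 8.671×10^-5 K/W
R_cork board = (1/0.69 − 1/0.73)/(4π×0.0545) = 0.116 K/W
R_outer film = 1/(h·4πr_o²) = 1/(21.7×4π×0.73²) = 0.006882 K/W
R_total = 0.1229 K/W
Q = ΔT/R_total = 37/0.1229

Q ≈ 301 W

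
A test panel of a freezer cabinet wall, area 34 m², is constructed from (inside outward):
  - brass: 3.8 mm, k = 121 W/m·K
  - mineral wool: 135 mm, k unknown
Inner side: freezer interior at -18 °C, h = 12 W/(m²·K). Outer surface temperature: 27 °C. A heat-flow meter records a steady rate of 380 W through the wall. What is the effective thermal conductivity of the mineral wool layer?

k ≈ 0.0342 W/(m·K)

Series thermal resistances:
R_inner film = 1/(h_i·A) = 1/(12×34) = 0.002451 K/W
R_brass = L/(kA) = 0.0038/(121×34) = 9.237×10^-7 K/W
Sum of known resistances R_other = 0.002452 K/W
Total R = ΔT/Q = 45/380 = 0.1184 K/W
R_mineral wool = R_total − R_other = 0.116 K/W
k = L/(R·A) = 0.135/(0.116×34)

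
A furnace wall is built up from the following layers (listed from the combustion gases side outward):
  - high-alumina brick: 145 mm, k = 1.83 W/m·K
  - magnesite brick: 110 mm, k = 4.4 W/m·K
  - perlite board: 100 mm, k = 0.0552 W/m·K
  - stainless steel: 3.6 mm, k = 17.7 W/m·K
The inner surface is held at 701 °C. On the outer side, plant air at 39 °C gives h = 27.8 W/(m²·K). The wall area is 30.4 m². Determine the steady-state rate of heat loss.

Series thermal resistances:
R_high-alumina brick = L/(kA) = 0.145/(1.83×30.4) = 0.002606 K/W
R_magnesite brick = L/(kA) = 0.11/(4.4×30.4) = 8.224×10^-4 K/W
R_perlite board = L/(kA) = 0.1/(0.0552×30.4) = 0.05959 K/W
R_stainless steel = L/(kA) = 0.0036/(17.7×30.4) = 6.69×10^-6 K/W
R_outer film = 1/(h_o·A) = 1/(27.8×30.4) = 0.001183 K/W
R_total = 0.06421 K/W
Q = ΔT / R_total = 662 / 0.06421

Q ≈ 10300 W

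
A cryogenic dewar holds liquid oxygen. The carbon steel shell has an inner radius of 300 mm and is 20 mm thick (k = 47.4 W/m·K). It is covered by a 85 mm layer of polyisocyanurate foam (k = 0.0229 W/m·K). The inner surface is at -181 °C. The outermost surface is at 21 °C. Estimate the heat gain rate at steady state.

Spherical conduction: R = (1/r_in − 1/r_out)/(4πk) per layer; series-sum.
R_carbon steel shell = (1/0.3 − 1/0.32)/(4π×47.4) = 3.498×10^-4 K/W
R_polyisocyanurate foam = (1/0.32 − 1/0.405)/(4π×0.0229) = 2.279 K/W
R_total = 2.279 K/W
Q = ΔT/R_total = 202/2.279

Q ≈ 88.6 W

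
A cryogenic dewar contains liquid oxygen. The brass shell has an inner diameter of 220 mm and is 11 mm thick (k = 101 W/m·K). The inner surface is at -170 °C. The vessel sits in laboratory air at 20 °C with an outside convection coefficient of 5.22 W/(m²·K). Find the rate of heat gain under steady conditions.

Spherical conduction: R = (1/r_in − 1/r_out)/(4πk) per layer; series-sum.
R_brass shell = (1/0.11 − 1/0.121)/(4π×101) = 6.512×10^-4 K/W
R_outer film = 1/(h·4πr_o²) = 1/(5.22×4π×0.121²) = 1.041 K/W
R_total = 1.042 K/W
Q = ΔT/R_total = 190/1.042

Q ≈ 182 W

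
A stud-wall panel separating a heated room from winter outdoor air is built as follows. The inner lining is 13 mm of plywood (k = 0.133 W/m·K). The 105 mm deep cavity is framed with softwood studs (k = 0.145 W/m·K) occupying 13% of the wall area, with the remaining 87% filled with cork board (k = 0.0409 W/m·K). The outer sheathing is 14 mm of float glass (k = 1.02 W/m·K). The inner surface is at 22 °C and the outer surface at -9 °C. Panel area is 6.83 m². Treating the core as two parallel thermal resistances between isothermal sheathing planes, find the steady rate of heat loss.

Sheathing layers in series; stud and cavity paths in parallel between them.
R_inner = 0.013/(0.133×6.83) = 0.01431 K/W
R_stud  = 0.105/(0.145×0.13×6.83) = 0.8156 K/W
R_cav   = 0.105/(0.0409×0.87×6.83) = 0.432 K/W
1/R_core = 1/R_stud + 1/R_cav → R_core = 0.2824 K/W
R_outer = 0.014/(1.02×6.83) = 0.00201 K/W
R_total = 0.2987 K/W
Q = ΔT/R_total = 31/0.2987

Q ≈ 104 W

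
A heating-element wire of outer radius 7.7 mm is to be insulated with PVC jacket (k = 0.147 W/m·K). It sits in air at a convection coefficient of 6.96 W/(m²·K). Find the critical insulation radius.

For a cylinder r_cr = k/h = 0.147/6.96
r_cr = 21.1 mm; since the bare radius (7.7 mm) is below r_cr, adding a thin layer of insulation will *increase* heat loss.

r_cr ≈ 21.1 mm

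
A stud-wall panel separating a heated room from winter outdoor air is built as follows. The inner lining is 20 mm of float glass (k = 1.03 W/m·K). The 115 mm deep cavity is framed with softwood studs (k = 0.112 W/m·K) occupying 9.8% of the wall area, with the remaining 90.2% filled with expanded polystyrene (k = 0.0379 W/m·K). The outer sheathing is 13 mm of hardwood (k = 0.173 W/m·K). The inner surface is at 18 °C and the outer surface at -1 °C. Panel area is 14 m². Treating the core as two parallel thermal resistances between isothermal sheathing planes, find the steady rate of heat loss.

Q ≈ 101 W

Sheathing layers in series; stud and cavity paths in parallel between them.
R_inner = 0.02/(1.03×14) = 0.001387 K/W
R_stud  = 0.115/(0.112×0.098×14) = 0.7484 K/W
R_cav   = 0.115/(0.0379×0.902×14) = 0.2403 K/W
1/R_core = 1/R_stud + 1/R_cav → R_core = 0.1819 K/W
R_outer = 0.013/(0.173×14) = 0.005367 K/W
R_total = 0.1886 K/W
Q = ΔT/R_total = 19/0.1886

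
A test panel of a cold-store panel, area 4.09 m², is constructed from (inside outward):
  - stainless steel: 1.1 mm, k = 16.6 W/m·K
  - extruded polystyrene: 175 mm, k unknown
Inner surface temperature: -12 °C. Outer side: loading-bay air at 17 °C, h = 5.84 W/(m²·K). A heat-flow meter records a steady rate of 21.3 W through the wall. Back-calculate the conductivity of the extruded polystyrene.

k ≈ 0.0324 W/(m·K)

Using the resistance-network approach (series):
R_stainless steel = L/(kA) = 0.0011/(16.6×4.09) = 1.62×10^-5 K/W
R_outer film = 1/(h_o·A) = 1/(5.84×4.09) = 0.04187 K/W
Sum of known resistances R_other = 0.04188 K/W
Total R = ΔT/Q = 29/21.3 = 1.362 K/W
R_extruded polystyrene = R_total − R_other = 1.32 K/W
k = L/(R·A) = 0.175/(1.32×4.09)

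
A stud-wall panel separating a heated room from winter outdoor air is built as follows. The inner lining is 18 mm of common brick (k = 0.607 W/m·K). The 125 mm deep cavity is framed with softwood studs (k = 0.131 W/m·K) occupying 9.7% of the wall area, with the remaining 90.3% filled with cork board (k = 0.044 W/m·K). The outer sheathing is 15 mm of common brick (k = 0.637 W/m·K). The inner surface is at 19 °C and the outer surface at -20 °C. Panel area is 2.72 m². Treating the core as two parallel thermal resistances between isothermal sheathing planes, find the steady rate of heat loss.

Sheathing layers in series; stud and cavity paths in parallel between them.
R_inner = 0.018/(0.607×2.72) = 0.0109 K/W
R_stud  = 0.125/(0.131×0.097×2.72) = 3.617 K/W
R_cav   = 0.125/(0.044×0.903×2.72) = 1.157 K/W
1/R_core = 1/R_stud + 1/R_cav → R_core = 0.8764 K/W
R_outer = 0.015/(0.637×2.72) = 0.008657 K/W
R_total = 0.8959 K/W
Q = ΔT/R_total = 39/0.8959

Q ≈ 43.5 W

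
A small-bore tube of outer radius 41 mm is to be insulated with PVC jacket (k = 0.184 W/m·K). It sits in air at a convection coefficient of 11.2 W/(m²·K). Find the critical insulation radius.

r_cr ≈ 16.4 mm

For a cylinder r_cr = k/h = 0.184/11.2
r_cr = 16.4 mm; since the bare radius (41 mm) is above r_cr, any added insulation will reduce heat loss.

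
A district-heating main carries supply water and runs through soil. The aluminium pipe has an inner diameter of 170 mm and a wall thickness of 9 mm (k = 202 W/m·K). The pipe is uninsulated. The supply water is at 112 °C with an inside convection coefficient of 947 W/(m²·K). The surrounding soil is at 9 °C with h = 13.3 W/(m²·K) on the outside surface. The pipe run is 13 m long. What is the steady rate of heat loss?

For a radial system each layer contributes R = ln(r_out/r_in)/(2πkL); films add R = 1/(hA).
R_inner film = 1/(h_i·2πr₁L) = 1/(947×2π×0.085×13) = 1.521×10^-4 K/W
R_aluminium pipe wall = ln(94/85)/(2π×202×13) = 6.1×10^-6 K/W
R_outer film = 1/(h_o·2πr_oL) = 1/(13.3×2π×0.094×13) = 0.009793 K/W
R_total = 0.009951 K/W
Q = ΔT/R_total = 103/0.009951

Q ≈ 10400 W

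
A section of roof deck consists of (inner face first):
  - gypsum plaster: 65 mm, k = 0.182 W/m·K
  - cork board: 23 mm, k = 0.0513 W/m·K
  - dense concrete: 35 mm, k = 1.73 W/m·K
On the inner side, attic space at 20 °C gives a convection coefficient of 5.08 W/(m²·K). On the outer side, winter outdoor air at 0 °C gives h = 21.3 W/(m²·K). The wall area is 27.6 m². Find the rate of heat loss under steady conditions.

Q ≈ 516 W

Using the resistance-network approach (series):
R_inner film = 1/(h_i·A) = 1/(5.08×27.6) = 0.007132 K/W
R_gypsum plaster = L/(kA) = 0.065/(0.182×27.6) = 0.01294 K/W
R_cork board = L/(kA) = 0.023/(0.0513×27.6) = 0.01624 K/W
R_dense concrete = L/(kA) = 0.035/(1.73×27.6) = 7.33×10^-4 K/W
R_outer film = 1/(h_o·A) = 1/(21.3×27.6) = 0.001701 K/W
R_total = 0.03875 K/W
Q = ΔT / R_total = 20 / 0.03875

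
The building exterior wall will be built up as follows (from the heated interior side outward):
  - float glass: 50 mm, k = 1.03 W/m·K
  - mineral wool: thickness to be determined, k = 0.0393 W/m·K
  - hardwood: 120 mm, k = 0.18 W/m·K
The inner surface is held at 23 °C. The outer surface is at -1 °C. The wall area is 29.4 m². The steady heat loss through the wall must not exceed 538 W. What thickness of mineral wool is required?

Treating each layer as a thermal resistance in series:
R_float glass = L/(kA) = 0.05/(1.03×29.4) = 0.001651 K/W
R_hardwood = L/(kA) = 0.12/(0.18×29.4) = 0.02268 K/W
Sum of the known resistances R_other = 0.02433 K/W
Required total resistance R_tot = ΔT/Q_allow = 24/538 = 0.04461 K/W
R_mineral wool = R_tot − R_other = 0.02028 K/W
L = R·k·A = 0.02028×0.0393×29.4

L ≈ 23.4 mm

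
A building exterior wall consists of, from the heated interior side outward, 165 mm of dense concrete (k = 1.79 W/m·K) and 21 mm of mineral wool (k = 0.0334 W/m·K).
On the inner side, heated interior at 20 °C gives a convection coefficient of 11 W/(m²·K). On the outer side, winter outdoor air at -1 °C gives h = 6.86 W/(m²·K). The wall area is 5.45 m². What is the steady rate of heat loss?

Model the wall as resistances in series:
R_inner film = 1/(h_i·A) = 1/(11×5.45) = 0.01668 K/W
R_dense concrete = L/(kA) = 0.165/(1.79×5.45) = 0.01691 K/W
R_mineral wool = L/(kA) = 0.021/(0.0334×5.45) = 0.1154 K/W
R_outer film = 1/(h_o·A) = 1/(6.86×5.45) = 0.02675 K/W
R_total = 0.1757 K/W
Q = ΔT / R_total = 21 / 0.1757

Q ≈ 120 W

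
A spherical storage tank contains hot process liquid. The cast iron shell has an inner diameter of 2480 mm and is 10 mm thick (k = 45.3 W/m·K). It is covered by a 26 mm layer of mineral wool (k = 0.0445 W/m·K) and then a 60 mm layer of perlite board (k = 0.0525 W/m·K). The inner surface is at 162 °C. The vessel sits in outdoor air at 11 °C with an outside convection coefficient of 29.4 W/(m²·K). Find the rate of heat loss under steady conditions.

Q ≈ 1800 W

Radial (spherical) resistances in series:
R_cast iron shell = (1/1.24 − 1/1.25)/(4π×45.3) = 1.133×10^-5 K/W
R_mineral wool = (1/1.25 − 1/1.276)/(4π×0.0445) = 0.02915 K/W
R_perlite board = (1/1.276 − 1/1.336)/(4π×0.0525) = 0.05335 K/W
R_outer film = 1/(h·4πr_o²) = 1/(29.4×4π×1.336²) = 0.001516 K/W
R_total = 0.08403 K/W
Q = ΔT/R_total = 151/0.08403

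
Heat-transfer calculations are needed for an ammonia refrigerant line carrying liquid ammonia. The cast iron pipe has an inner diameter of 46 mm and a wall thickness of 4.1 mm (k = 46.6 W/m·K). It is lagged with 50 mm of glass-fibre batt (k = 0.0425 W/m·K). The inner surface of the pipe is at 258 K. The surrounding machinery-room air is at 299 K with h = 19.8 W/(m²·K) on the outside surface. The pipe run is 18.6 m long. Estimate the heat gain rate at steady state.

Cylindrical conduction, so R = ln(r₂/r₁)/(2πkL) per layer, in series:
R_cast iron pipe wall = ln(27.1/23)/(2π×46.6×18.6) = 3.012×10^-5 K/W
R_glass-fibre batt = ln(77.1/27.1)/(2π×0.0425×18.6) = 0.2105 K/W
R_outer film = 1/(h_o·2πr_oL) = 1/(19.8×2π×0.0771×18.6) = 0.005605 K/W
R_total = 0.2161 K/W
Q = ΔT/R_total = 41/0.2161

Q ≈ 190 W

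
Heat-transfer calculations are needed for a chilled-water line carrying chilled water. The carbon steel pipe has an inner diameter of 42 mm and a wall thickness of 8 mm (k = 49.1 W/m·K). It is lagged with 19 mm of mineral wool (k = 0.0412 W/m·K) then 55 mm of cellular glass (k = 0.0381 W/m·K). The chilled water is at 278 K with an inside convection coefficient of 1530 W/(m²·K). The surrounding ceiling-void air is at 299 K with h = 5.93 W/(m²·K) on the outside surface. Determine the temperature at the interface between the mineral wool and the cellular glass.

T ≈ 286 K

Cylindrical conduction, so R = ln(r₂/r₁)/(2πkL) per layer, in series:
R_inner film = 1/(h_i·2πr₁L) = 1/(1530×2π×0.021×1) = 0.004953 K/W
R_carbon steel pipe wall = ln(29/21)/(2π×49.1×1) = 0.001046 K/W
R_mineral wool = ln(48/29)/(2π×0.0412×1) = 1.947 K/W
R_cellular glass = ln(103/48)/(2π×0.0381×1) = 3.189 K/W
R_outer film = 1/(h_o·2πr_oL) = 1/(5.93×2π×0.103×1) = 0.2606 K/W
R_total = 5.403 K/W
Q = ΔT/R_total = 21/5.403
Q = 3.89 W/m
T_interface = T_inner + Q·ΣR(inner→interface) = 278 + 3.89×1.953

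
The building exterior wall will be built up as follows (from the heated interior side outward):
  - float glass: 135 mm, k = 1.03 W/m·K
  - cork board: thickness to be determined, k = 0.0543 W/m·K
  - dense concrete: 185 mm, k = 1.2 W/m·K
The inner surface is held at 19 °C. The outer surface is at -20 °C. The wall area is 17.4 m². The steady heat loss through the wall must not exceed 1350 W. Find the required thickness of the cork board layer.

Thermal resistances in series:
R_float glass = L/(kA) = 0.135/(1.03×17.4) = 0.007533 K/W
R_dense concrete = L/(kA) = 0.185/(1.2×17.4) = 0.00886 K/W
Sum of the known resistances R_other = 0.01639 K/W
Required total resistance R_tot = ΔT/Q_allow = 39/1350 = 0.02889 K/W
R_cork board = R_tot − R_other = 0.0125 K/W
L = R·k·A = 0.0125×0.0543×17.4

L ≈ 11.8 mm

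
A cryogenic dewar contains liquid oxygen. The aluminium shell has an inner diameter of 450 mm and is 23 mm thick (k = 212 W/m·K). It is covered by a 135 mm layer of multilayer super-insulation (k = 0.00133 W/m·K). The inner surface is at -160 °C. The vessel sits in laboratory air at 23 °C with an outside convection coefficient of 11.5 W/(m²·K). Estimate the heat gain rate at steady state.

Q ≈ 2.15 W

Each spherical layer contributes R = (1/r_i − 1/r_o)/(4πk):
R_aluminium shell = (1/0.225 − 1/0.248)/(4π×212) = 1.547×10^-4 K/W
R_multilayer super-insulation = (1/0.248 − 1/0.383)/(4π×0.00133) = 85.04 K/W
R_outer film = 1/(h·4πr_o²) = 1/(11.5×4π×0.383²) = 0.04717 K/W
R_total = 85.09 K/W
Q = ΔT/R_total = 183/85.09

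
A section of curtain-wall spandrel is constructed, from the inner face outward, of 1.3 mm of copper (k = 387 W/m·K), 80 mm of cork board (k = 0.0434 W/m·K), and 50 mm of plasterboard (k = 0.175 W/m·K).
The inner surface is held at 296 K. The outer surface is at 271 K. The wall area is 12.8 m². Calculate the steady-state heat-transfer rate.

Model the wall as resistances in series:
R_copper = L/(kA) = 0.0013/(387×12.8) = 2.624×10^-7 K/W
R_cork board = L/(kA) = 0.08/(0.0434×12.8) = 0.144 K/W
R_plasterboard = L/(kA) = 0.05/(0.175×12.8) = 0.02232 K/W
R_total = 0.1663 K/W
Q = ΔT / R_total = 25 / 0.1663

Q ≈ 150 W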